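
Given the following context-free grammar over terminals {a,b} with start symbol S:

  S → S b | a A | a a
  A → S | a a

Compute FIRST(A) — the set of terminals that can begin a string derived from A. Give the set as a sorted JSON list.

FIRST sets, iterate to fixpoint:
[1]
  A via A→a a: +{a}
  S via S→a A: +{a}
  FIRST[S]={a}  FIRST[A]={a}
[2] (stable)
  FIRST[S]={a}  FIRST[A]={a}

FIRST(A) = ["a"]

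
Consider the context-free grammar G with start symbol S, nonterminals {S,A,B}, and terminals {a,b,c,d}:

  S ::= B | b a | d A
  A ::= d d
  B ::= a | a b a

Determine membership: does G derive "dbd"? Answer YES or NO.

CNF form of G:
  S -> T0 A | T1 X4 | T2 T1 | a
  A -> T0 T0
  B -> T1 X3 | a
  T0 -> d
  T1 -> a
  T2 -> b
  X3 -> T2 T1
  X4 -> T2 T1

Fill CYK table bottom-up:
  T[0,0] 'd' = {T0}  orig:{}
  T[1,1] 'b' = {T2}  orig:{}
  T[2,2] 'd' = {T0}  orig:{}
  T[0,1] 'db' = ∅
  T[1,2] 'bd' = ∅
  T[0,2] 'dbd' = ∅

S ∉ T[0,2] ⇒ NO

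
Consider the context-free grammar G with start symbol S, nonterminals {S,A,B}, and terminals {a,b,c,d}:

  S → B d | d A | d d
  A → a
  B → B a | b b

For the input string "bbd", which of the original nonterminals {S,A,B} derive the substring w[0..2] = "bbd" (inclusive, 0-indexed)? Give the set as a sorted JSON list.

CNF form of G:
  S -> B T2 | T2 A | T2 T2
  A -> a
  B -> B T0 | T1 T1
  T0 -> a
  T1 -> b
  T2 -> d

CYK table (by increasing span), restricted to cells inside w[0..2]:
  [0..0]={T1}  "b"  orig:{}
  [1..1]={T1}  "b"  orig:{}
  [2..2]={T2}  "d"  orig:{}
  [0..1]={B}  "bb"
  [1..2]=∅  "bd"
  [0..2]={S}  "bbd"

Original NTs in T[0,2] deriving "bbd": ["S"]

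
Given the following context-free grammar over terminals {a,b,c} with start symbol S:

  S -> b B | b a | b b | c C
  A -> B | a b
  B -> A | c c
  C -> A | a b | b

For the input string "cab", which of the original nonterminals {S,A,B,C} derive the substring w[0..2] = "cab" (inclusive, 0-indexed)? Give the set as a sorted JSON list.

CNF form of G:
  S -> T1 B | T1 T0 | T1 T1 | T2 C
  A -> T0 T1 | T2 T2
  B -> T0 T1 | T2 T2
  C -> T0 T1 | T2 T2 | b
  T0 -> a
  T1 -> b
  T2 -> c

CYK table (by increasing span), restricted to cells inside w[0..2]:
  T[0,0] 'c' = {T2}  orig:{}
  T[1,1] 'a' = {T0}  orig:{}
  T[2,2] 'b' = {C,T1}  orig:{C}
  T[0,1] 'ca' = ∅
  T[1,2] 'ab' = {A,B,C}
  T[0,2] 'cab' = {S}

Original NTs in T[0,2] deriving "cab": ["S"]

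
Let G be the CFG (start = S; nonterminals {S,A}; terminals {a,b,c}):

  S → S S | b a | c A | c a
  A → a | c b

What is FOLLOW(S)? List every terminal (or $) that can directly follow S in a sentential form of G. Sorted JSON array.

FIRST sets, iterate to fixpoint:
iter 1:
  A via A→a: +{a}
  A via A→c b: +{c}
  S via S→b a: +{b}
  S via S→c A: +{c}
  FIRST[S]={b,c}  FIRST[A]={a,c}
iter 2: (no change)
  FIRST[S]={b,c}  FIRST[A]={a,c}

FOLLOW sets:
seed FOLLOW(S) with $
pass 1:
  S→S S: FOLLOW(S) ⊇ FIRST(S) = {b,c}; new: +{b,c}
  S→c A: FOLLOW(A) ⊇ FOLLOW(S) ⊇ {$,b,c}; new: +{$,b,c}
  FOLLOW(S)={$,b,c}  FOLLOW(A)={$,b,c}
pass 2: (no change)
  FOLLOW(S)={$,b,c}  FOLLOW(A)={$,b,c}

FOLLOW(S) = ["$", "b", "c"]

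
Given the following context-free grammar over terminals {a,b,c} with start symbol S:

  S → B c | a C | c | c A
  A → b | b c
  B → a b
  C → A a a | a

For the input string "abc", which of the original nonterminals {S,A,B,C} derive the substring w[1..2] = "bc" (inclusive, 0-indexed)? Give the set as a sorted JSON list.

CNF form of G:
  S -> B T1 | T1 A | T2 C | c
  A -> T0 T1 | b
  B -> T2 T0
  C -> A X3 | a
  T0 -> b
  T1 -> c
  T2 -> a
  X3 -> T2 T2

CYK table (by increasing span) — only the sub-triangle for w[1..2]:
  [1..1]={A,T0}  "b"  orig:{A}
  [2..2]={S,T1}  "c"  orig:{S}
  [1..2]={A}  "bc"

Original NTs in T[1,2] deriving "bc": ["A"]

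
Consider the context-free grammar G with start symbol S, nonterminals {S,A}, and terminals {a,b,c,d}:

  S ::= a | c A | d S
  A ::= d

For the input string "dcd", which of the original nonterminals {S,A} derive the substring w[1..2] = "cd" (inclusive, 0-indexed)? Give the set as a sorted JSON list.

CNF form of G:
  S -> T0 A | T1 S | a
  A -> d
  T0 -> c
  T1 -> d

CYK table (by increasing span), restricted to cells inside w[1..2]:
  cell(1,1) c: {T0}  orig:{}
  cell(2,2) d: {A,T1}  orig:{A}
  cell(1,2) cd: {S}

Original NTs in T[1,2] deriving "cd": ["S"]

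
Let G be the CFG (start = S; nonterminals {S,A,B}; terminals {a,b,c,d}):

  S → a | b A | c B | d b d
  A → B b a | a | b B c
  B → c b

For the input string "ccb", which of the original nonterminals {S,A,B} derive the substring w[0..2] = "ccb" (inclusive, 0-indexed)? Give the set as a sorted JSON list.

Convert to CNF:
  S -> T0 A | T2 B | T3 X6 | a
  A -> B X4 | T0 X5 | a
  B -> T2 T0
  T0 -> b
  T1 -> a
  T2 -> c
  T3 -> d
  X4 -> T0 T1
  X5 -> B T2
  X6 -> T0 T3

CYK fill (cells [i..j] with 0 ≤ i ≤ j ≤ 2 only):
  [0..0]={T2}  "c"  orig:{}
  [1..1]={T2}  "c"  orig:{}
  [2..2]={T0}  "b"  orig:{}
  [0..1]=∅  "cc"
  [1..2]={B}  "cb"
  [0..2]={S}  "ccb"

Original NTs in T[0,2] deriving "ccb": ["S"]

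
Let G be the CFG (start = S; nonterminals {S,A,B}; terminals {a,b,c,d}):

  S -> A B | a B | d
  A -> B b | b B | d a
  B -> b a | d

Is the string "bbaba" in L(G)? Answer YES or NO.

Convert to CNF:
  S -> A B | T2 B | d
  A -> B T0 | T0 B | T1 T2
  B -> T0 T2 | d
  T0 -> b
  T1 -> d
  T2 -> a

CYK table (by increasing span):
  [0..0]={T0}  "b"  orig:{}
  [1..1]={T0}  "b"  orig:{}
  [2..2]={T2}  "a"  orig:{}
  [3..3]={T0}  "b"  orig:{}
  [4..4]={T2}  "a"  orig:{}
  [0..1]=∅  "bb"
  [1..2]={B}  "ba"
  [2..3]=∅  "ab"
  [3..4]={B}  "ba"
  [0..2]={A}  "bba"
  [1..3]={A}  "bab"
  [2..4]={S}  "aba"
  [0..3]=∅  "bbab"
  [1..4]=∅  "baba"
  [0..4]={S}  "bbaba"

S ∈ T[0,4] ⇒ YES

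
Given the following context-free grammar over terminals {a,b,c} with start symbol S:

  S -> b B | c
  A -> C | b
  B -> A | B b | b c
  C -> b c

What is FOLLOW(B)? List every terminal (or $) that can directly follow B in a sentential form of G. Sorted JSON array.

FIRST sets, iterate to fixpoint:
iter 1:
  A via A→b: +{b}
  B via B→A: +{b}
  C via C→b c: +{b}
  S via S→b B: +{b}
  S via S→c: +{c}
  FIRST(S)={b,c}  FIRST(A)={b}  FIRST(B)={b}  FIRST(C)={b}
iter 2: — fixpoint
  FIRST(S)={b,c}  FIRST(A)={b}  FIRST(B)={b}  FIRST(C)={b}

FOLLOW iteration:
FOLLOW(S) := {$}
iter 1:
  B→B b: FOLLOW(B) ⊇ FIRST(b) = {b}; new: +{b}
  S→b B: FOLLOW(B) ⊇ FOLLOW(S) ⊇ {$}; new: +{$}
  FOLLOW(S)={$}  FOLLOW(A)={}  FOLLOW(B)={$,b}  FOLLOW(C)={}
iter 2:
  B→A: FOLLOW(A) ⊇ FOLLOW(B) ⊇ {$,b}; new: +{$,b}
  FOLLOW(S)={$}  FOLLOW(A)={$,b}  FOLLOW(B)={$,b}  FOLLOW(C)={}
iter 3:
  A→C: FOLLOW(C) ⊇ FOLLOW(A) ⊇ {$,b}; new: +{$,b}
  FOLLOW(S)={$}  FOLLOW(A)={$,b}  FOLLOW(B)={$,b}  FOLLOW(C)={$,b}
iter 4: done
  FOLLOW(S)={$}  FOLLOW(A)={$,b}  FOLLOW(B)={$,b}  FOLLOW(C)={$,b}

FOLLOW(B) = ["$", "b"]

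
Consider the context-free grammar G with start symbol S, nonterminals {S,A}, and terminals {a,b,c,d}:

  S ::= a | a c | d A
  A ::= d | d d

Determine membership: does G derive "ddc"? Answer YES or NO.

CNF form of G:
  S -> T0 A | T1 T2 | a
  A -> T0 T0 | d
  T0 -> d
  T1 -> a
  T2 -> c

CYK table (by increasing span):
  T[0,0] 'd' = {A,T0}  orig:{A}
  T[1,1] 'd' = {A,T0}  orig:{A}
  T[2,2] 'c' = {T2}  orig:{}
  T[0,1] 'dd' = {A,S}
  T[1,2] 'dc' = ∅
  T[0,2] 'ddc' = ∅

S ∉ T[0,2] ⇒ NO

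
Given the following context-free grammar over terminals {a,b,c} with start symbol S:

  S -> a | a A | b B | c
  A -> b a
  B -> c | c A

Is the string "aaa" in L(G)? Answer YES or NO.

CNF form of G:
  S -> T0 B | T1 A | a | c
  A -> T0 T1
  B -> T2 A | c
  T0 -> b
  T1 -> a
  T2 -> c

CYK fill:
  cell(0,0) a: {S,T1}  orig:{S}
  cell(1,1) a: {S,T1}  orig:{S}
  cell(2,2) a: {S,T1}  orig:{S}
  cell(0,1) aa: ∅
  cell(1,2) aa: ∅
  cell(0,2) aaa: ∅

S ∉ T[0,2] ⇒ NO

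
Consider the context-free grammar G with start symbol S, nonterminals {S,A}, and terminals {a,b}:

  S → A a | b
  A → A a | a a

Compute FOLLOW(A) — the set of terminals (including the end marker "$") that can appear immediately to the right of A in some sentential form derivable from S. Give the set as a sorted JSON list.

FIRST iteration:
iter 1:
  A via A→a a: +{a}
  S via S→A a: +{a}
  S via S→b: +{b}
  S: {a,b}  A: {a}
iter 2: (no change)
  S: {a,b}  A: {a}

FOLLOW sets:
initialize: $ ∈ FOLLOW(S)
iter 1:
  A→A a: FOLLOW(A) ⊇ FIRST(a) = {a}; new: +{a}
  S: {$}  A: {a}
iter 2: — fixpoint
  S: {$}  A: {a}

FOLLOW(A) = ["a"]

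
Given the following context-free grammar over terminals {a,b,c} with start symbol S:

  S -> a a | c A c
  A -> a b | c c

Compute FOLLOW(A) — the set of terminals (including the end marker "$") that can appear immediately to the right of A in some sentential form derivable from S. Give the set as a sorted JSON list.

FIRST sets, iterate to fixpoint:
iter 1:
  A via A→a b: +{a}
  A via A→c c: +{c}
  S via S→a a: +{a}
  S via S→c A c: +{c}
  FIRST[S]={a,c}  FIRST[A]={a,c}
iter 2: done
  FIRST[S]={a,c}  FIRST[A]={a,c}

FOLLOW iteration:
FOLLOW(S) := {$}
pass 1:
  S→c A c: FOLLOW(A) ⊇ FIRST(c) = {c}; new: +{c}
  FOLLOW[S]={$}  FOLLOW[A]={c}
pass 2: (no change)
  FOLLOW[S]={$}  FOLLOW[A]={c}

FOLLOW(A) = ["c"]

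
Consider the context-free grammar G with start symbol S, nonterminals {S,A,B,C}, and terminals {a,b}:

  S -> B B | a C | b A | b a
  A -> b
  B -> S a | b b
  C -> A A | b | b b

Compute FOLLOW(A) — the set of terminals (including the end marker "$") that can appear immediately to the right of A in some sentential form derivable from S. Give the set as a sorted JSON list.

Compute FIRST by fixpoint:
iter 1:
  A via A→b: +{b}
  B via B→b b: +{b}
  C via C→A A: +{b}
  S via S→B B: +{b}
  S via S→a C: +{a}
  FIRST[S]={a,b}  FIRST[A]={b}  FIRST[B]={b}  FIRST[C]={b}
iter 2:
  B via B→S a: +{a}
  FIRST[S]={a,b}  FIRST[A]={b}  FIRST[B]={a,b}  FIRST[C]={b}
iter 3: (stable)
  FIRST[S]={a,b}  FIRST[A]={b}  FIRST[B]={a,b}  FIRST[C]={b}

Compute FOLLOW by fixpoint:
FOLLOW(S) := {$}
iter 1:
  B→S a: FOLLOW(S) ⊇ FIRST(a) = {a}; new: +{a}
  C→A A: FOLLOW(A) ⊇ FIRST(A) = {b}; new: +{b}
  S→B B: FOLLOW(B) ⊇ FIRST(B) = {a,b}; new: +{a,b}
  S→B B: FOLLOW(B) ⊇ FOLLOW(S) ⊇ {$,a}; new: +{$}
  S→a C: FOLLOW(C) ⊇ FOLLOW(S) ⊇ {$,a}; new: +{$,a}
  S→b A: FOLLOW(A) ⊇ FOLLOW(S) ⊇ {$,a}; new: +{$,a}
  S: {$,a}  A: {$,a,b}  B: {$,a,b}  C: {$,a}
iter 2: done
  S: {$,a}  A: {$,a,b}  B: {$,a,b}  C: {$,a}

FOLLOW(A) = ["$", "a", "b"]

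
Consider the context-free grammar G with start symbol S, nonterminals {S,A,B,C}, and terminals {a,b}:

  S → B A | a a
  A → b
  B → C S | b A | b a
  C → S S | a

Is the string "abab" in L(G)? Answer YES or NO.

CNF form of G:
  S -> B A | T1 T1
  A -> b
  B -> C S | T0 A | T0 T1
  C -> S S | a
  T0 -> b
  T1 -> a

CYK fill:
  T[0,0] 'a' = {C,T1}  orig:{C}
  T[1,1] 'b' = {A,T0}  orig:{A}
  T[2,2] 'a' = {C,T1}  orig:{C}
  T[3,3] 'b' = {A,T0}  orig:{A}
  T[0,1] 'ab' = ∅
  T[1,2] 'ba' = {B}
  T[2,3] 'ab' = ∅
  T[0,2] 'aba' = ∅
  T[1,3] 'bab' = {S}
  T[0,3] 'abab' = {B}

S ∉ T[0,3] ⇒ NO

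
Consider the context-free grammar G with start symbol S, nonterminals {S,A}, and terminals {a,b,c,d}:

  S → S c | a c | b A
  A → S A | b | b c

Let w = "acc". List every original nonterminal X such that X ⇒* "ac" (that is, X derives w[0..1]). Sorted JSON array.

Convert to CNF:
  S -> S T1 | T0 A | T2 T1
  A -> S A | T0 T1 | b
  T0 -> b
  T1 -> c
  T2 -> a

Fill CYK table bottom-up — only the sub-triangle for w[0..1]:
  T[0,0] 'a' = {T2}  orig:{}
  T[1,1] 'c' = {T1}  orig:{}
  T[0,1] 'ac' = {S}

Original NTs in T[0,1] deriving "ac": ["S"]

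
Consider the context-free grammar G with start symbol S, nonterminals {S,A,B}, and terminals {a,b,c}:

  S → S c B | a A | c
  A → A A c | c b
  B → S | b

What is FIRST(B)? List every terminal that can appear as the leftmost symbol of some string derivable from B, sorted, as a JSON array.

FIRST iteration:
round 1:
  A via A→c b: +{c}
  B via B→b: +{b}
  S via S→a A: +{a}
  S via S→c: +{c}
  S: {a,c}  A: {c}  B: {b}
round 2:
  B via B→S: +{a,c}
  S: {a,c}  A: {c}  B: {a,b,c}
round 3: (no change)
  S: {a,c}  A: {c}  B: {a,b,c}

FIRST(B) = ["a", "b", "c"]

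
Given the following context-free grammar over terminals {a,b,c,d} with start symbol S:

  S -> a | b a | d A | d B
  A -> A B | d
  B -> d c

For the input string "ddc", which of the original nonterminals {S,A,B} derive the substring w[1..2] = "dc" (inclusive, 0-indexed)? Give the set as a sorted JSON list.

CNF form of G:
  S -> T0 A | T0 B | T2 T3 | a
  A -> A B | d
  B -> T0 T1
  T0 -> d
  T1 -> c
  T2 -> b
  T3 -> a

CYK table (by increasing span) — only the sub-triangle for w[1..2]:
  cell(1,1) d: {A,T0}  orig:{A}
  cell(2,2) c: {T1}  orig:{}
  cell(1,2) dc: {B}

Original NTs in T[1,2] deriving "dc": ["B"]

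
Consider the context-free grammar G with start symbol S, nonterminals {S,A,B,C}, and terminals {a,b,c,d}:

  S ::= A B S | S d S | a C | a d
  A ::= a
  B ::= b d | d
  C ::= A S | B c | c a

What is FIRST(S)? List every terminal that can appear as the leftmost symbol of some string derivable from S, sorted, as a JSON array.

Compute FIRST by fixpoint:
iter 1:
  A via A→a: +{a}
  B via B→b d: +{b}
  B via B→d: +{d}
  C via C→A S: +{a}
  C via C→B c: +{b,d}
  C via C→c a: +{c}
  S via S→A B S: +{a}
  FIRST[S]={a}  FIRST[A]={a}  FIRST[B]={b,d}  FIRST[C]={a,b,c,d}
iter 2: done
  FIRST[S]={a}  FIRST[A]={a}  FIRST[B]={b,d}  FIRST[C]={a,b,c,d}

FIRST(S) = ["a"]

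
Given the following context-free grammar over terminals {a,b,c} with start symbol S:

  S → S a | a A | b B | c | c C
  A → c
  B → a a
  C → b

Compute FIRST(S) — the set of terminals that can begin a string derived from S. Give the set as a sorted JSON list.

Compute FIRST by fixpoint:
pass 1:
  A via A→c: +{c}
  B via B→a a: +{a}
  C via C→b: +{b}
  S via S→a A: +{a}
  S via S→b B: +{b}
  S via S→c: +{c}
  FIRST(S)={a,b,c}  FIRST(A)={c}  FIRST(B)={a}  FIRST(C)={b}
pass 2: (stable)
  FIRST(S)={a,b,c}  FIRST(A)={c}  FIRST(B)={a}  FIRST(C)={b}

FIRST(S) = ["a", "b", "c"]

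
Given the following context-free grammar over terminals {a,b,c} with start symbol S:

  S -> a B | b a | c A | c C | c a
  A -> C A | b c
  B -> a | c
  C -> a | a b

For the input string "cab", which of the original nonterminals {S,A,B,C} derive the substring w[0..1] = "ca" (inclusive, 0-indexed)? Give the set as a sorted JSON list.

CNF form of G:
  S -> T0 T2 | T1 A | T1 C | T1 T2 | T2 B
  A -> C A | T0 T1
  B -> a | c
  C -> T2 T0 | a
  T0 -> b
  T1 -> c
  T2 -> a

CYK fill — only the sub-triangle for w[0..1]:
  [0..0]={B,T1}  "c"  orig:{B}
  [1..1]={B,C,T2}  "a"  orig:{B,C}
  [0..1]={S}  "ca"

Original NTs in T[0,1] deriving "ca": ["S"]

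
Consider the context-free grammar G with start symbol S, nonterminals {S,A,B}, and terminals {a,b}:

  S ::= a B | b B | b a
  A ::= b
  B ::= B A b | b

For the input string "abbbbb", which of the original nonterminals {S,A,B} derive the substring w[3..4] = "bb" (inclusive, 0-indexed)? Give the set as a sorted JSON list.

Convert to CNF:
  S -> T0 B | T0 T1 | T1 B
  A -> b
  B -> B X2 | b
  T0 -> b
  T1 -> a
  X2 -> A T0

CYK fill (cells [i..j] with 3 ≤ i ≤ j ≤ 4 only):
  [3..3]={A,B,T0}  "b"  orig:{A,B}
  [4..4]={A,B,T0}  "b"  orig:{A,B}
  [3..4]={S,X2}  "bb"  orig:{S}

Original NTs in T[3,4] deriving "bb": ["S"]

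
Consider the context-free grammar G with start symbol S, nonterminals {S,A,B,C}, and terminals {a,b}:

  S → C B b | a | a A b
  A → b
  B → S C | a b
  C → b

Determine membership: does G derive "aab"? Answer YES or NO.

CNF form of G:
  S -> C X2 | T0 X3 | a
  A -> b
  B -> S C | T0 T1
  C -> b
  T0 -> a
  T1 -> b
  X2 -> B T1
  X3 -> A T1

CYK table (by increasing span):
  [0..0]={S,T0}  "a"  orig:{S}
  [1..1]={S,T0}  "a"  orig:{S}
  [2..2]={A,C,T1}  "b"  orig:{A,C}
  [0..1]=∅  "aa"
  [1..2]={B}  "ab"
  [0..2]=∅  "aab"

S ∉ T[0,2] ⇒ NO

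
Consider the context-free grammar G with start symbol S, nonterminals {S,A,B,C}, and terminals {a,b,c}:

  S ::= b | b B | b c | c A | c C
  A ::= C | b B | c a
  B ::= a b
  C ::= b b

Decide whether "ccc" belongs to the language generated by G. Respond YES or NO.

CNF form of G:
  S -> T0 B | T0 T1 | T1 A | T1 C | b
  A -> T0 B | T0 T0 | T1 T2
  B -> T2 T0
  C -> T0 T0
  T0 -> b
  T1 -> c
  T2 -> a

CYK table (by increasing span):
  T[0,0] 'c' = {T1}  orig:{}
  T[1,1] 'c' = {T1}  orig:{}
  T[2,2] 'c' = {T1}  orig:{}
  T[0,1] 'cc' = ∅
  T[1,2] 'cc' = ∅
  T[0,2] 'ccc' = ∅

S ∉ T[0,2] ⇒ NO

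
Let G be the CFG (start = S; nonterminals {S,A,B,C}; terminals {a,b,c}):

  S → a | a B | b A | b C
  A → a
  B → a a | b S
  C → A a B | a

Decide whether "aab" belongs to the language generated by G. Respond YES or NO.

Convert to CNF:
  S -> T0 B | T1 A | T1 C | a
  A -> a
  B -> T0 T0 | T1 S
  C -> A X2 | a
  T0 -> a
  T1 -> b
  X2 -> T0 B

CYK fill:
  [0..0]={A,C,S,T0}  "a"  orig:{A,C,S}
  [1..1]={A,C,S,T0}  "a"  orig:{A,C,S}
  [2..2]={T1}  "b"  orig:{}
  [0..1]={B}  "aa"
  [1..2]=∅  "ab"
  [0..2]=∅  "aab"

S ∉ T[0,2] ⇒ NO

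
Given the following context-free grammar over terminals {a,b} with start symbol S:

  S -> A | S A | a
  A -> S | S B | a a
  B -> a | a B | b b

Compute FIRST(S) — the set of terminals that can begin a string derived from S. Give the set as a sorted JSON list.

FIRST iteration:
iter 1:
  A via A→a a: +{a}
  B via B→a: +{a}
  B via B→b b: +{b}
  S via S→A: +{a}
  FIRST(S)={a}  FIRST(A)={a}  FIRST(B)={a,b}
iter 2: (no change)
  FIRST(S)={a}  FIRST(A)={a}  FIRST(B)={a,b}

FIRST(S) = ["a"]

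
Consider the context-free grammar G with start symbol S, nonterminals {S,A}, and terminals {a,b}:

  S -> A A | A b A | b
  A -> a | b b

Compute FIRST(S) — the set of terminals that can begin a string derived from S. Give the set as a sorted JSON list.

Compute FIRST by fixpoint:
iter 1:
  A via A→a: +{a}
  A via A→b b: +{b}
  S via S→A A: +{a,b}
  S: {a,b}  A: {a,b}
iter 2: done
  S: {a,b}  A: {a,b}

FIRST(S) = ["a", "b"]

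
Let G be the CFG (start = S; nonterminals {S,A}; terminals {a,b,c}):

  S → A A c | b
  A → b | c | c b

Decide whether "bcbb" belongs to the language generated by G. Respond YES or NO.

CNF form of G:
  S -> A X2 | b
  A -> T0 T1 | b | c
  T0 -> c
  T1 -> b
  X2 -> A T0

CYK fill:
  [0..0]={A,S,T1}  "b"  orig:{A,S}
  [1..1]={A,T0}  "c"  orig:{A}
  [2..2]={A,S,T1}  "b"  orig:{A,S}
  [3..3]={A,S,T1}  "b"  orig:{A,S}
  [0..1]={X2}  "bc"  orig:{}
  [1..2]={A}  "cb"
  [2..3]=∅  "bb"
  [0..2]=∅  "bcb"
  [1..3]=∅  "cbb"
  [0..3]=∅  "bcbb"

S ∉ T[0,3] ⇒ NO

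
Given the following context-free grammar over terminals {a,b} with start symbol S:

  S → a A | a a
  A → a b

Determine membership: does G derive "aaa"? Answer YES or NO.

CNF form of G:
  S -> T0 A | T0 T0
  A -> T0 T1
  T0 -> a
  T1 -> b

Fill CYK table bottom-up:
  T[0,0] 'a' = {T0}  orig:{}
  T[1,1] 'a' = {T0}  orig:{}
  T[2,2] 'a' = {T0}  orig:{}
  T[0,1] 'aa' = {S}
  T[1,2] 'aa' = {S}
  T[0,2] 'aaa' = ∅

S ∉ T[0,2] ⇒ NO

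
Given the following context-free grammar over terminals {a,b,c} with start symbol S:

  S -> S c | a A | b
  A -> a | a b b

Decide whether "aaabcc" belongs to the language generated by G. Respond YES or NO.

CNF form of G:
  S -> S T2 | T0 A | b
  A -> T0 X3 | a
  T0 -> a
  T1 -> b
  T2 -> c
  X3 -> T1 T1

CYK fill:
  T[0,0] 'a' = {A,T0}  orig:{A}
  T[1,1] 'a' = {A,T0}  orig:{A}
  T[2,2] 'a' = {A,T0}  orig:{A}
  T[3,3] 'b' = {S,T1}  orig:{S}
  T[4,4] 'c' = {T2}  orig:{}
  T[5,5] 'c' = {T2}  orig:{}
  T[0,1] 'aa' = {S}
  T[1,2] 'aa' = {S}
  T[2,3] 'ab' = ∅
  T[3,4] 'bc' = {S}
  T[4,5] 'cc' = ∅
  T[0,2] 'aaa' = ∅
  T[1,3] 'aab' = ∅
  T[2,4] 'abc' = ∅
  T[3,5] 'bcc' = {S}
  T[0,3] 'aaab' = ∅
  T[1,4] 'aabc' = ∅
  T[2,5] 'abcc' = ∅
  T[0,4] 'aaabc' = ∅
  T[1,5] 'aabcc' = ∅
  T[0,5] 'aaabcc' = ∅

S ∉ T[0,5] ⇒ NO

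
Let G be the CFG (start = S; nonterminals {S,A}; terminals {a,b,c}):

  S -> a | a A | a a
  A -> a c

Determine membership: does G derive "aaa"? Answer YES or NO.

CNF form of G:
  S -> T0 A | T0 T0 | a
  A -> T0 T1
  T0 -> a
  T1 -> c

CYK table (by increasing span):
  [0..0]={S,T0}  "a"  orig:{S}
  [1..1]={S,T0}  "a"  orig:{S}
  [2..2]={S,T0}  "a"  orig:{S}
  [0..1]={S}  "aa"
  [1..2]={S}  "aa"
  [0..2]=∅  "aaa"

S ∉ T[0,2] ⇒ NO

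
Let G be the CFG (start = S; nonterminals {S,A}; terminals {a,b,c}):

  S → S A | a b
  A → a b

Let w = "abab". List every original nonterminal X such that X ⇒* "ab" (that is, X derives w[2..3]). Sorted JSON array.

Convert to CNF:
  S -> S A | T0 T1
  A -> T0 T1
  T0 -> a
  T1 -> b

CYK table (by increasing span) — only the sub-triangle for w[2..3]:
  T[2,2] 'a' = {T0}  orig:{}
  T[3,3] 'b' = {T1}  orig:{}
  T[2,3] 'ab' = {A,S}

Original NTs in T[2,3] deriving "ab": ["A", "S"]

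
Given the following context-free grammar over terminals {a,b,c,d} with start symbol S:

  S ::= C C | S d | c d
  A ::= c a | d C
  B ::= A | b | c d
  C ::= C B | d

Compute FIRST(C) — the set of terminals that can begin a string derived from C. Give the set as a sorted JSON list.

FIRST sets, iterate to fixpoint:
iter 1:
  A via A→c a: +{c}
  A via A→d C: +{d}
  B via B→A: +{c,d}
  B via B→b: +{b}
  C via C→d: +{d}
  S via S→C C: +{d}
  S via S→c d: +{c}
  FIRST(S)={c,d}  FIRST(A)={c,d}  FIRST(B)={b,c,d}  FIRST(C)={d}
iter 2: done
  FIRST(S)={c,d}  FIRST(A)={c,d}  FIRST(B)={b,c,d}  FIRST(C)={d}

FIRST(C) = ["d"]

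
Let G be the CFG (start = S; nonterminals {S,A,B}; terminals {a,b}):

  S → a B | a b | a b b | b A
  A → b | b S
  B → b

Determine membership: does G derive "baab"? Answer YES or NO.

Convert to CNF:
  S -> T0 A | T1 B | T1 T0 | T1 X2
  A -> T0 S | b
  B -> b
  T0 -> b
  T1 -> a
  X2 -> T0 T0

CYK table (by increasing span):
  T[0,0] 'b' = {A,B,T0}  orig:{A,B}
  T[1,1] 'a' = {T1}  orig:{}
  T[2,2] 'a' = {T1}  orig:{}
  T[3,3] 'b' = {A,B,T0}  orig:{A,B}
  T[0,1] 'ba' = ∅
  T[1,2] 'aa' = ∅
  T[2,3] 'ab' = {S}
  T[0,2] 'baa' = ∅
  T[1,3] 'aab' = ∅
  T[0,3] 'baab' = ∅

S ∉ T[0,3] ⇒ NO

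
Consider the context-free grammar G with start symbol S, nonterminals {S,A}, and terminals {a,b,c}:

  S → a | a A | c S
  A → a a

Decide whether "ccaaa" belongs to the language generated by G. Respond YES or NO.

CNF form of G:
  S -> T0 A | T1 S | a
  A -> T0 T0
  T0 -> a
  T1 -> c

CYK table (by increasing span):
  [0..0]={T1}  "c"  orig:{}
  [1..1]={T1}  "c"  orig:{}
  [2..2]={S,T0}  "a"  orig:{S}
  [3..3]={S,T0}  "a"  orig:{S}
  [4..4]={S,T0}  "a"  orig:{S}
  [0..1]=∅  "cc"
  [1..2]={S}  "ca"
  [2..3]={A}  "aa"
  [3..4]={A}  "aa"
  [0..2]={S}  "cca"
  [1..3]=∅  "caa"
  [2..4]={S}  "aaa"
  [0..3]=∅  "ccaa"
  [1..4]={S}  "caaa"
  [0..4]={S}  "ccaaa"

S ∈ T[0,4] ⇒ YES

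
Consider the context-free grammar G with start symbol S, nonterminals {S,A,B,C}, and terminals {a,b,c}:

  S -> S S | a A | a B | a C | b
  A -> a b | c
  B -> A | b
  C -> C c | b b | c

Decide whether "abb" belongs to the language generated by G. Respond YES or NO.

CNF form of G:
  S -> S S | T0 A | T0 B | T0 C | b
  A -> T0 T1 | c
  B -> T0 T1 | b | c
  C -> C T2 | T1 T1 | c
  T0 -> a
  T1 -> b
  T2 -> c

Fill CYK table bottom-up:
  T[0,0] 'a' = {T0}  orig:{}
  T[1,1] 'b' = {B,S,T1}  orig:{B,S}
  T[2,2] 'b' = {B,S,T1}  orig:{B,S}
  T[0,1] 'ab' = {A,B,S}
  T[1,2] 'bb' = {C,S}
  T[0,2] 'abb' = {S}

S ∈ T[0,2] ⇒ YES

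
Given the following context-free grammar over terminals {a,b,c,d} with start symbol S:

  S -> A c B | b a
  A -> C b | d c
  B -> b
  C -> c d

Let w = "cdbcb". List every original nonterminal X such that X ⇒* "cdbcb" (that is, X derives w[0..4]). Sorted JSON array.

CNF form of G:
  S -> A X4 | T0 T3
  A -> C T0 | T1 T2
  B -> b
  C -> T2 T1
  T0 -> b
  T1 -> d
  T2 -> c
  T3 -> a
  X4 -> T2 B

Fill CYK table bottom-up, restricted to cells inside w[0..4]:
  [0..0]={T2}  "c"  orig:{}
  [1..1]={T1}  "d"  orig:{}
  [2..2]={B,T0}  "b"  orig:{B}
  [3..3]={T2}  "c"  orig:{}
  [4..4]={B,T0}  "b"  orig:{B}
  [0..1]={C}  "cd"
  [1..2]=∅  "db"
  [2..3]=∅  "bc"
  [3..4]={X4}  "cb"  orig:{}
  [0..2]={A}  "cdb"
  [1..3]=∅  "dbc"
  [2..4]=∅  "bcb"
  [0..3]=∅  "cdbc"
  [1..4]=∅  "dbcb"
  [0..4]={S}  "cdbcb"

Original NTs in T[0,4] deriving "cdbcb": ["S"]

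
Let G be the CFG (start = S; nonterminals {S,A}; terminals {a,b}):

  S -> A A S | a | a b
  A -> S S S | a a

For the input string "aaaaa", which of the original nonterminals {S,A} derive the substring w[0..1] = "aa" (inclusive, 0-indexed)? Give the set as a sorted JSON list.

Convert to CNF:
  S -> A X3 | T0 T1 | a
  A -> S X2 | T0 T0
  T0 -> a
  T1 -> b
  X2 -> S S
  X3 -> A S

CYK fill — only the sub-triangle for w[0..1]:
  T[0,0] 'a' = {S,T0}  orig:{S}
  T[1,1] 'a' = {S,T0}  orig:{S}
  T[0,1] 'aa' = {A,X2}  orig:{A}

Original NTs in T[0,1] deriving "aa": ["A"]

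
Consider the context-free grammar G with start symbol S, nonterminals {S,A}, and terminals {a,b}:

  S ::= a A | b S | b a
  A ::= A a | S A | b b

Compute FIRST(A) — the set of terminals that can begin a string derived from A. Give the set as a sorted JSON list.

FIRST iteration:
iter 1:
  A via A→b b: +{b}
  S via S→a A: +{a}
  S via S→b S: +{b}
  S: {a,b}  A: {b}
iter 2:
  A via A→S A: +{a}
  S: {a,b}  A: {a,b}
iter 3: (no change)
  S: {a,b}  A: {a,b}

FIRST(A) = ["a", "b"]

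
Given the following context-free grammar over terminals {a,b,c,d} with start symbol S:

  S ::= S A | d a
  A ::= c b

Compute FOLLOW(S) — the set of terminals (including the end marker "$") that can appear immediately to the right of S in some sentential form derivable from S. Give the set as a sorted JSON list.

Compute FIRST by fixpoint:
iter 1:
  A via A→c b: +{c}
  S via S→d a: +{d}
  FIRST[S]={d}  FIRST[A]={c}
iter 2: (no change)
  FIRST[S]={d}  FIRST[A]={c}

Compute FOLLOW by fixpoint:
initialize: $ ∈ FOLLOW(S)
round 1:
  S→S A: FOLLOW(S) ⊇ FIRST(A) = {c}; new: +{c}
  S→S A: FOLLOW(A) ⊇ FOLLOW(S) ⊇ {$,c}; new: +{$,c}
  S: {$,c}  A: {$,c}
round 2: (stable)
  S: {$,c}  A: {$,c}

FOLLOW(S) = ["$", "c"]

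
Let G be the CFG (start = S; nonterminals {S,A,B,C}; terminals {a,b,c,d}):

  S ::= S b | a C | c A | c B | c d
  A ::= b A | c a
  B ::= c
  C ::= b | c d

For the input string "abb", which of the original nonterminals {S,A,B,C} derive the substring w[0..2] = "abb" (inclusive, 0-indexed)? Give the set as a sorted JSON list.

CNF form of G:
  S -> S T0 | T1 A | T1 B | T1 T3 | T2 C
  A -> T0 A | T1 T2
  B -> c
  C -> T1 T3 | b
  T0 -> b
  T1 -> c
  T2 -> a
  T3 -> d

CYK table (by increasing span), restricted to cells inside w[0..2]:
  cell(0,0) a: {T2}  orig:{}
  cell(1,1) b: {C,T0}  orig:{C}
  cell(2,2) b: {C,T0}  orig:{C}
  cell(0,1) ab: {S}
  cell(1,2) bb: ∅
  cell(0,2) abb: {S}

Original NTs in T[0,2] deriving "abb": ["S"]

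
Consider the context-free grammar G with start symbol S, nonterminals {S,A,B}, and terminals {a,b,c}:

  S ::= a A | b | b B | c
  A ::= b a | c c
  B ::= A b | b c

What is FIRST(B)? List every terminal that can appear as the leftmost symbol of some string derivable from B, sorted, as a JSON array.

Compute FIRST by fixpoint:
iter 1:
  A via A→b a: +{b}
  A via A→c c: +{c}
  B via B→A b: +{b,c}
  S via S→a A: +{a}
  S via S→b: +{b}
  S via S→c: +{c}
  S: {a,b,c}  A: {b,c}  B: {b,c}
iter 2: (stable)
  S: {a,b,c}  A: {b,c}  B: {b,c}

FIRST(B) = ["b", "c"]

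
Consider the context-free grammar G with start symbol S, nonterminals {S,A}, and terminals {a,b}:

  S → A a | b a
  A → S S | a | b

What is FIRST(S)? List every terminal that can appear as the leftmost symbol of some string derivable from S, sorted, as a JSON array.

Compute FIRST by fixpoint:
iter 1:
  A via A→a: +{a}
  A via A→b: +{b}
  S via S→A a: +{a,b}
  FIRST(S)={a,b}  FIRST(A)={a,b}
iter 2: (no change)
  FIRST(S)={a,b}  FIRST(A)={a,b}

FIRST(S) = ["a", "b"]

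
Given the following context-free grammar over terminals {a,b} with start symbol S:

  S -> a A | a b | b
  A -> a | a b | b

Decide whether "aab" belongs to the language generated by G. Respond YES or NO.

Convert to CNF:
  S -> T0 A | T0 T1 | b
  A -> T0 T1 | a | b
  T0 -> a
  T1 -> b

CYK table (by increasing span):
  [0..0]={A,T0}  "a"  orig:{A}
  [1..1]={A,T0}  "a"  orig:{A}
  [2..2]={A,S,T1}  "b"  orig:{A,S}
  [0..1]={S}  "aa"
  [1..2]={A,S}  "ab"
  [0..2]={S}  "aab"

S ∈ T[0,2] ⇒ YES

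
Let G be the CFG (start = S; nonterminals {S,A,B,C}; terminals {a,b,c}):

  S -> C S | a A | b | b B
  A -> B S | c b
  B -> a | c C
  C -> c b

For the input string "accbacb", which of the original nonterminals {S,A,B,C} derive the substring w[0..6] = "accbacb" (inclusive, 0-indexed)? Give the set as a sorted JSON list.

Convert to CNF:
  S -> C S | T1 B | T2 A | b
  A -> B S | T0 T1
  B -> T0 C | a
  C -> T0 T1
  T0 -> c
  T1 -> b
  T2 -> a

CYK fill, restricted to cells inside w[0..6]:
  [0..0]={B,T2}  "a"  orig:{B}
  [1..1]={T0}  "c"  orig:{}
  [2..2]={T0}  "c"  orig:{}
  [3..3]={S,T1}  "b"  orig:{S}
  [4..4]={B,T2}  "a"  orig:{B}
  [5..5]={T0}  "c"  orig:{}
  [6..6]={S,T1}  "b"  orig:{S}
  [0..1]=∅  "ac"
  [1..2]=∅  "cc"
  [2..3]={A,C}  "cb"
  [3..4]={S}  "ba"
  [4..5]=∅  "ac"
  [5..6]={A,C}  "cb"
  [0..2]=∅  "acc"
  [1..3]={B}  "ccb"
  [2..4]=∅  "cba"
  [3..5]=∅  "bac"
  [4..6]={S}  "acb"
  [0..3]=∅  "accb"
  [1..4]=∅  "ccba"
  [2..5]=∅  "cbac"
  [3..6]=∅  "bacb"
  [0..4]=∅  "accba"
  [1..5]=∅  "ccbac"
  [2..6]={S}  "cbacb"
  [0..5]=∅  "accbac"
  [1..6]={A}  "ccbacb"
  [0..6]={S}  "accbacb"

Original NTs in T[0,6] deriving "accbacb": ["S"]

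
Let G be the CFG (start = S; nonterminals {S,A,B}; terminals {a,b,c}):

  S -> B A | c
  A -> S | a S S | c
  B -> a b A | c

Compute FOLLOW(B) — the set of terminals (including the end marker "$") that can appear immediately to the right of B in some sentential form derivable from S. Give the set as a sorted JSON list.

FIRST iteration:
[1]
  A via A→a S S: +{a}
  A via A→c: +{c}
  B via B→a b A: +{a}
  B via B→c: +{c}
  S via S→B A: +{a,c}
  FIRST[S]={a,c}  FIRST[A]={a,c}  FIRST[B]={a,c}
[2] (no change)
  FIRST[S]={a,c}  FIRST[A]={a,c}  FIRST[B]={a,c}

FOLLOW iteration:
FOLLOW(S) := {$}
[1]
  A→a S S: FOLLOW(S) ⊇ FIRST(S) = {a,c}; new: +{a,c}
  S→B A: FOLLOW(B) ⊇ FIRST(A) = {a,c}; new: +{a,c}
  S→B A: FOLLOW(A) ⊇ FOLLOW(S) ⊇ {$,a,c}; new: +{$,a,c}
  FOLLOW[S]={$,a,c}  FOLLOW[A]={$,a,c}  FOLLOW[B]={a,c}
[2] (stable)
  FOLLOW[S]={$,a,c}  FOLLOW[A]={$,a,c}  FOLLOW[B]={a,c}

FOLLOW(B) = ["a", "c"]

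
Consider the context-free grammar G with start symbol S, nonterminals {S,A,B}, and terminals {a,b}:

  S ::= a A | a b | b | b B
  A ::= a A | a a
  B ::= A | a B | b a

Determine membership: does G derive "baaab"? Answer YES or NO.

Convert to CNF:
  S -> T0 A | T0 T1 | T1 B | b
  A -> T0 A | T0 T0
  B -> T0 A | T0 B | T0 T0 | T1 T0
  T0 -> a
  T1 -> b

CYK fill:
  cell(0,0) b: {S,T1}  orig:{S}
  cell(1,1) a: {T0}  orig:{}
  cell(2,2) a: {T0}  orig:{}
  cell(3,3) a: {T0}  orig:{}
  cell(4,4) b: {S,T1}  orig:{S}
  cell(0,1) ba: {B}
  cell(1,2) aa: {A,B}
  cell(2,3) aa: {A,B}
  cell(3,4) ab: {S}
  cell(0,2) baa: {S}
  cell(1,3) aaa: {A,B,S}
  cell(2,4) aab: ∅
  cell(0,3) baaa: {S}
  cell(1,4) aaab: ∅
  cell(0,4) baaab: ∅

S ∉ T[0,4] ⇒ NO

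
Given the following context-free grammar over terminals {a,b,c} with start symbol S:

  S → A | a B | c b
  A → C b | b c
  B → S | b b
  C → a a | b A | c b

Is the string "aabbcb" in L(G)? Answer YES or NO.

Convert to CNF:
  S -> C T0 | T0 T1 | T1 T0 | T2 B
  A -> C T0 | T0 T1
  B -> C T0 | T0 T0 | T0 T1 | T1 T0 | T2 B
  C -> T0 A | T1 T0 | T2 T2
  T0 -> b
  T1 -> c
  T2 -> a

CYK fill:
  T[0,0] 'a' = {T2}  orig:{}
  T[1,1] 'a' = {T2}  orig:{}
  T[2,2] 'b' = {T0}  orig:{}
  T[3,3] 'b' = {T0}  orig:{}
  T[4,4] 'c' = {T1}  orig:{}
  T[5,5] 'b' = {T0}  orig:{}
  T[0,1] 'aa' = {C}
  T[1,2] 'ab' = ∅
  T[2,3] 'bb' = {B}
  T[3,4] 'bc' = {A,B,S}
  T[4,5] 'cb' = {B,C,S}
  T[0,2] 'aab' = {A,B,S}
  T[1,3] 'abb' = {B,S}
  T[2,4] 'bbc' = {C}
  T[3,5] 'bcb' = ∅
  T[0,3] 'aabb' = {B,S}
  T[1,4] 'abbc' = ∅
  T[2,5] 'bbcb' = {A,B,S}
  T[0,4] 'aabbc' = ∅
  T[1,5] 'abbcb' = {B,S}
  T[0,5] 'aabbcb' = {B,S}

S ∈ T[0,5] ⇒ YES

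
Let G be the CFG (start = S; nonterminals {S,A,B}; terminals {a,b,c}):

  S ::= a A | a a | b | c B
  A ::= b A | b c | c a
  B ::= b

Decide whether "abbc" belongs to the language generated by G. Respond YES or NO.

Convert to CNF:
  S -> T1 B | T2 A | T2 T2 | b
  A -> T0 A | T0 T1 | T1 T2
  B -> b
  T0 -> b
  T1 -> c
  T2 -> a

CYK fill:
  [0..0]={T2}  "a"  orig:{}
  [1..1]={B,S,T0}  "b"  orig:{B,S}
  [2..2]={B,S,T0}  "b"  orig:{B,S}
  [3..3]={T1}  "c"  orig:{}
  [0..1]=∅  "ab"
  [1..2]=∅  "bb"
  [2..3]={A}  "bc"
  [0..2]=∅  "abb"
  [1..3]={A}  "bbc"
  [0..3]={S}  "abbc"

S ∈ T[0,3] ⇒ YES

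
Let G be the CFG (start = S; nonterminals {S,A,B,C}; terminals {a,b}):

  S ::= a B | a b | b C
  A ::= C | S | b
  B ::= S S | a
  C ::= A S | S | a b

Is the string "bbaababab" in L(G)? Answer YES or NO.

CNF form of G:
  S -> T0 B | T0 T1 | T1 C
  A -> A S | T0 B | T0 T1 | T1 C | b
  B -> S S | a
  C -> A S | T0 B | T0 T1 | T1 C
  T0 -> a
  T1 -> b

CYK table (by increasing span):
  [0..0]={A,T1}  "b"  orig:{A}
  [1..1]={A,T1}  "b"  orig:{A}
  [2..2]={B,T0}  "a"  orig:{B}
  [3..3]={B,T0}  "a"  orig:{B}
  [4..4]={A,T1}  "b"  orig:{A}
  [5..5]={B,T0}  "a"  orig:{B}
  [6..6]={A,T1}  "b"  orig:{A}
  [7..7]={B,T0}  "a"  orig:{B}
  [8..8]={A,T1}  "b"  orig:{A}
  [0..1]=∅  "bb"
  [1..2]=∅  "ba"
  [2..3]={A,C,S}  "aa"
  [3..4]={A,C,S}  "ab"
  [4..5]=∅  "ba"
  [5..6]={A,C,S}  "ab"
  [6..7]=∅  "ba"
  [7..8]={A,C,S}  "ab"
  [0..2]=∅  "bba"
  [1..3]={A,C,S}  "baa"
  [2..4]=∅  "aab"
  [3..5]=∅  "aba"
  [4..6]={A,C,S}  "bab"
  [5..7]=∅  "aba"
  [6..8]={A,C,S}  "bab"
  [0..3]={A,C,S}  "bbaa"
  [1..4]=∅  "baab"
  [2..5]=∅  "aaba"
  [3..6]={A,B,C}  "abab"
  [4..7]=∅  "baba"
  [5..8]={A,B,C}  "abab"
  [0..4]=∅  "bbaab"
  [1..5]=∅  "baaba"
  [2..6]={A,B,C,S}  "aabab"
  [3..7]=∅  "ababa"
  [4..8]={A,B,C,S}  "babab"
  [0..5]=∅  "bbaaba"
  [1..6]={A,B,C,S}  "baabab"
  [2..7]=∅  "aababa"
  [3..8]={A,C,S}  "ababab"
  [0..6]={A,B,C,S}  "bbaabab"
  [1..7]=∅  "baababa"
  [2..8]={A,B,C}  "aababab"
  [0..7]=∅  "bbaababa"
  [1..8]={A,B,C,S}  "baababab"
  [0..8]={A,B,C,S}  "bbaababab"

S ∈ T[0,8] ⇒ YES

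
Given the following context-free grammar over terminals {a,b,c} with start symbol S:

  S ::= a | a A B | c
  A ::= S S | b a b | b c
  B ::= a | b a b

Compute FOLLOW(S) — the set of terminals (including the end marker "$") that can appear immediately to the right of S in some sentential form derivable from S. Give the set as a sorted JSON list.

FIRST sets, iterate to fixpoint:
[1]
  A via A→b a b: +{b}
  B via B→a: +{a}
  B via B→b a b: +{b}
  S via S→a: +{a}
  S via S→c: +{c}
  FIRST(S)={a,c}  FIRST(A)={b}  FIRST(B)={a,b}
[2]
  A via A→S S: +{a,c}
  FIRST(S)={a,c}  FIRST(A)={a,b,c}  FIRST(B)={a,b}
[3] (no change)
  FIRST(S)={a,c}  FIRST(A)={a,b,c}  FIRST(B)={a,b}

FOLLOW iteration:
initialize: $ ∈ FOLLOW(S)
pass 1:
  A→S S: FOLLOW(S) ⊇ FIRST(S) = {a,c}; new: +{a,c}
  S→a A B: FOLLOW(A) ⊇ FIRST(B) = {a,b}; new: +{a,b}
  S→a A B: FOLLOW(B) ⊇ FOLLOW(S) ⊇ {$,a,c}; new: +{$,a,c}
  FOLLOW(S)={$,a,c}  FOLLOW(A)={a,b}  FOLLOW(B)={$,a,c}
pass 2:
  A→S S: FOLLOW(S) ⊇ FOLLOW(A) ⊇ {a,b}; new: +{b}
  S→a A B: FOLLOW(B) ⊇ FOLLOW(S) ⊇ {$,a,b,c}; new: +{b}
  FOLLOW(S)={$,a,b,c}  FOLLOW(A)={a,b}  FOLLOW(B)={$,a,b,c}
pass 3: — fixpoint
  FOLLOW(S)={$,a,b,c}  FOLLOW(A)={a,b}  FOLLOW(B)={$,a,b,c}

FOLLOW(S) = ["$", "a", "b", "c"]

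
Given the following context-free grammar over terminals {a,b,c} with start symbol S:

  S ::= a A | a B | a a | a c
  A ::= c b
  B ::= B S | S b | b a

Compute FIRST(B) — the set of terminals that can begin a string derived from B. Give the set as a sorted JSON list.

FIRST iteration:
round 1:
  A via A→c b: +{c}
  B via B→b a: +{b}
  S via S→a A: +{a}
  FIRST[S]={a}  FIRST[A]={c}  FIRST[B]={b}
round 2:
  B via B→S b: +{a}
  FIRST[S]={a}  FIRST[A]={c}  FIRST[B]={a,b}
round 3: (no change)
  FIRST[S]={a}  FIRST[A]={c}  FIRST[B]={a,b}

FIRST(B) = ["a", "b"]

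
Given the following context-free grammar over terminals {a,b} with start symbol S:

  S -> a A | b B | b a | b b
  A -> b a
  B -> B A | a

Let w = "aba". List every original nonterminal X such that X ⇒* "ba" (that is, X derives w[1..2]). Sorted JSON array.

Convert to CNF:
  S -> T0 B | T0 T0 | T0 T1 | T1 A
  A -> T0 T1
  B -> B A | a
  T0 -> b
  T1 -> a

Fill CYK table bottom-up (cells [i..j] with 1 ≤ i ≤ j ≤ 2 only):
  cell(1,1) b: {T0}  orig:{}
  cell(2,2) a: {B,T1}  orig:{B}
  cell(1,2) ba: {A,S}

Original NTs in T[1,2] deriving "ba": ["A", "S"]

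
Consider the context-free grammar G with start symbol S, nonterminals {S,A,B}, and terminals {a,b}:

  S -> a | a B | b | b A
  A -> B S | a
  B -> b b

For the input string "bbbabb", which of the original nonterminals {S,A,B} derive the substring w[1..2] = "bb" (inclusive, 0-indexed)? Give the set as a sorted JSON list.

CNF form of G:
  S -> T0 A | T1 B | a | b
  A -> B S | a
  B -> T0 T0
  T0 -> b
  T1 -> a

CYK fill — only the sub-triangle for w[1..2]:
  T[1,1] 'b' = {S,T0}  orig:{S}
  T[2,2] 'b' = {S,T0}  orig:{S}
  T[1,2] 'bb' = {B}

Original NTs in T[1,2] deriving "bb": ["B"]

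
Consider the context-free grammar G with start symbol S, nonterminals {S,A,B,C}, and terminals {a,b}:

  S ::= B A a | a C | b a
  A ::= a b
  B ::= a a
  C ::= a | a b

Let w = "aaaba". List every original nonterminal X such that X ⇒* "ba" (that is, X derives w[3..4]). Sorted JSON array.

Convert to CNF:
  S -> B X2 | T0 C | T1 T0
  A -> T0 T1
  B -> T0 T0
  C -> T0 T1 | a
  T0 -> a
  T1 -> b
  X2 -> A T0

CYK table (by increasing span) (cells [i..j] with 3 ≤ i ≤ j ≤ 4 only):
  [3..3]={T1}  "b"  orig:{}
  [4..4]={C,T0}  "a"  orig:{C}
  [3..4]={S}  "ba"

Original NTs in T[3,4] deriving "ba": ["S"]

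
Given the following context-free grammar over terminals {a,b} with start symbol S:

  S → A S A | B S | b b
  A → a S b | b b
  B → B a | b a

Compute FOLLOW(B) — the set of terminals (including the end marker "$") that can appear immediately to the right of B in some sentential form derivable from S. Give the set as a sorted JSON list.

FIRST iteration:
round 1:
  A via A→a S b: +{a}
  A via A→b b: +{b}
  B via B→b a: +{b}
  S via S→A S A: +{a,b}
  S: {a,b}  A: {a,b}  B: {b}
round 2: (stable)
  S: {a,b}  A: {a,b}  B: {b}

FOLLOW iteration:
initialize: $ ∈ FOLLOW(S)
pass 1:
  A→a S b: FOLLOW(S) ⊇ FIRST(b) = {b}; new: +{b}
  B→B a: FOLLOW(B) ⊇ FIRST(a) = {a}; new: +{a}
  S→A S A: FOLLOW(A) ⊇ FIRST(S) = {a,b}; new: +{a,b}
  S→A S A: FOLLOW(S) ⊇ FIRST(A) = {a,b}; new: +{a}
  S→A S A: FOLLOW(A) ⊇ FOLLOW(S) ⊇ {$,a,b}; new: +{$}
  S→B S: FOLLOW(B) ⊇ FIRST(S) = {a,b}; new: +{b}
  FOLLOW(S)={$,a,b}  FOLLOW(A)={$,a,b}  FOLLOW(B)={a,b}
pass 2: — fixpoint
  FOLLOW(S)={$,a,b}  FOLLOW(A)={$,a,b}  FOLLOW(B)={a,b}

FOLLOW(B) = ["a", "b"]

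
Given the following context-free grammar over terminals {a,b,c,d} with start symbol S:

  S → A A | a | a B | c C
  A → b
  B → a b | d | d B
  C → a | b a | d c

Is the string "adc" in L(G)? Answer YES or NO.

Convert to CNF:
  S -> A A | T0 B | T3 C | a
  A -> b
  B -> T0 T1 | T2 B | d
  C -> T1 T0 | T2 T3 | a
  T0 -> a
  T1 -> b
  T2 -> d
  T3 -> c

CYK table (by increasing span):
  T[0,0] 'a' = {C,S,T0}  orig:{C,S}
  T[1,1] 'd' = {B,T2}  orig:{B}
  T[2,2] 'c' = {T3}  orig:{}
  T[0,1] 'ad' = {S}
  T[1,2] 'dc' = {C}
  T[0,2] 'adc' = ∅

S ∉ T[0,2] ⇒ NO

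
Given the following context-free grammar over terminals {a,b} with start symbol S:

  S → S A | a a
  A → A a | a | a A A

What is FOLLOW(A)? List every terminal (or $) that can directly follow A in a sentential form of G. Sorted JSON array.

FIRST iteration:
[1]
  A via A→a: +{a}
  S via S→a a: +{a}
  S: {a}  A: {a}
[2] (no change)
  S: {a}  A: {a}

FOLLOW sets:
initialize: $ ∈ FOLLOW(S)
pass 1:
  A→A a: FOLLOW(A) ⊇ FIRST(a) = {a}; new: +{a}
  S→S A: FOLLOW(S) ⊇ FIRST(A) = {a}; new: +{a}
  S→S A: FOLLOW(A) ⊇ FOLLOW(S) ⊇ {$,a}; new: +{$}
  FOLLOW[S]={$,a}  FOLLOW[A]={$,a}
pass 2: done
  FOLLOW[S]={$,a}  FOLLOW[A]={$,a}

FOLLOW(A) = ["$", "a"]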